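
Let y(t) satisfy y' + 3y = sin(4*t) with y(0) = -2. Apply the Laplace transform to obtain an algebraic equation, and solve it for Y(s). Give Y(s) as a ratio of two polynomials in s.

Apply the Laplace transform to the equation.
Using L{y'} = sY - y(0) = sY - (-2), the left side becomes (s + 3)Y - (-2).
The right side is L{sin(4*t)} = 4/(s^2 + 16).
So (s + 3)Y = 4/(s^2 + 16) + (-2).
Solve for Y(s) and write it as one ratio of polynomials.

Y(s) = (-2*s^2 - 28)/(s^3 + 3*s^2 + 16*s + 48)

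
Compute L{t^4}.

L{t^4} = 4!/s^5 = 24/s^5.

24/s^5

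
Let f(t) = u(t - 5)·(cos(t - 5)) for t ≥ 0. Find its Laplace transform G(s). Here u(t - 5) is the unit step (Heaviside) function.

By the second shifting theorem, L{u(t - c)·g(t - c)} = e^(-cs)·H(s) with c = 5 and H(s) = L{g(t)}.
L{cos(t)} = s/(s^2 + 1).

G(s) = s*exp(-5*s)/(s^2 + 1)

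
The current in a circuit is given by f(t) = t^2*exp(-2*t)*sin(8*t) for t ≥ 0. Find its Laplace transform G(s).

G(s) = 16*(3*s^2 + 12*s - 52)/(s^2 + 4*s + 68)^3

L{sin(8t)} = 8/(s^2 + 64).
Multiplying by e^(-2t) shifts s → s + 2, so L{exp(-2*t)*sin(8*t)} = 8/((s + 2)^2 + 64).
Then apply L{t^2·g(t)} = (-1)^2 d^2/ds^2[H(s)] with H(s) = 8/((s + 2)^2 + 64):
differentiating 2 times and applying the sign gives 16*(3*s^2 + 12*s - 52)/(s^2 + 4*s + 68)^3.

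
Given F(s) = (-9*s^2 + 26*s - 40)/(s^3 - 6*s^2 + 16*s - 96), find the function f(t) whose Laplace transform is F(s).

Factor the denominator: s^3 - 6*s^2 + 16*s - 96 = (s - 6)*(s^2 + 16).
Partial fraction decomposition gives [-4/(s - 6)] + [-5*s/(s^2 + 16)] + [-4/(s^2 + 16)].
Invert each term: -4/(s - 6) ↔ -4e^(6t); -5·s/(s^2 + 16) ↔ -5cos(4t); -1·4/(s^2 + 16) ↔ -sin(4t).

f(t) = -4*exp(6*t) - sin(4*t) - 5*cos(4*t)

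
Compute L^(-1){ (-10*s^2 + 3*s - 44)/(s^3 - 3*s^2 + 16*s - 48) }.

-5*exp(3*t) - 3*sin(4*t) - 5*cos(4*t)

Factor the denominator: s^3 - 3*s^2 + 16*s - 48 = (s - 3)*(s^2 + 16).
Partial fraction decomposition gives [-5/(s - 3)] + [-5*s/(s^2 + 16)] + [-12/(s^2 + 16)].
Invert each term: -5/(s - 3) ↔ -5e^(3t); -5·s/(s^2 + 16) ↔ -5cos(4t); -3·4/(s^2 + 16) ↔ -3sin(4t).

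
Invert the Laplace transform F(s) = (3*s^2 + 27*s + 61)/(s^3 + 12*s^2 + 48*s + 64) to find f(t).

Factor the denominator: s^3 + 12*s^2 + 48*s + 64 = (s + 4)^3.
Partial fraction decomposition gives [3/(s + 4)] + [3/(s + 4)^2] + [(s + 4)^(-3)].
Invert each term: 3/(s + 4) ↔ 3e^(-4t); 3/(s + 4)^2 ↔ 3t·e^(-4t); 1/(s + 4)^3 ↔ (1/2)t^2·e^(-4t).

f(t) = t^2*exp(-4*t)/2 + 3*t*exp(-4*t) + 3*exp(-4*t)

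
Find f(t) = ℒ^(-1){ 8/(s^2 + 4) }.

f(t) = 4*sin(2*t)

Since L{sin(2t)} = 2/(s^2 + 4), the inverse is sin(2*t), scaled by 4.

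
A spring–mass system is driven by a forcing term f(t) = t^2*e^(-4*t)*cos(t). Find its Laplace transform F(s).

L{cos(t)} = s/(s^2 + 1).
Multiplying by e^(-4t) shifts s → s + 4, so L{e^(-4*t)*cos(t)} = (s + 4)/((s + 4)^2 + 1).
Then apply L{t^2·g(t)} = (-1)^2 d^2/ds^2[G(s)] with G(s) = (s + 4)/((s + 4)^2 + 1):
differentiating 2 times and applying the sign gives 2*(s + 4)*(s^2 + 8*s + 13)/(s^2 + 8*s + 17)^3.

F(s) = 2*(s + 4)*(s^2 + 8*s + 13)/(s^2 + 8*s + 17)^3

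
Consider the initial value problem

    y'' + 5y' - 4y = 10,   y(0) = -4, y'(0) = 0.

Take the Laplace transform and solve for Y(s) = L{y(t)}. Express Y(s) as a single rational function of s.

Y(s) = (-4*s^2 - 20*s + 10)/(s^3 + 5*s^2 - 4*s)

Take the Laplace transform of both sides.
The derivative rules (L{y''} = s^2 Y - s·y(0) - y'(0) and L{y'} = sY - y(0), with y(0) = -4, y'(0) = 0) turn the left side into (s^2 + 5*s - 4)Y - (-4*s - 20).
The right side is L{10} = 10/s.
So (s^2 + 5*s - 4)Y = 10/s + (-4*s - 20).
Solve for Y(s) and write it as one ratio of polynomials.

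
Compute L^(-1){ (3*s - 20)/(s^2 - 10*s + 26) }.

Complete the square in the denominator: s^2 - 10*s + 26 = (s - 5)^2 + 1^2.
Split the numerator to match: 3*s - 20 = 3·(s - 5) - 5·1.
Invert each term: 3·(s - 5)/((s - 5)^2 + 1) ↔ 3e^(5t)cos(t); -5·1/((s - 5)^2 + 1) ↔ -5e^(5t)sin(t).

-5*exp(5*t)*sin(t) + 3*exp(5*t)*cos(t)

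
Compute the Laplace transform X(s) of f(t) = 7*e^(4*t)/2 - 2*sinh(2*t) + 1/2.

By linearity of the Laplace transform, transform each term separately.
L{1/2} = (1/2)/s; (-2)·[L{sinh(2t)} = 2/(s^2 - 4)]; (7/2)·[L{e^(4t)} = 1/(s - 4)].

X(s) = -4/(s^2 - 4) + 7/(2*(s - 4)) + 1/(2*s)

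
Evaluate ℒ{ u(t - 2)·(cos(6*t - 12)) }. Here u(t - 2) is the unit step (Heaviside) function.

By the second shifting theorem, L{u(t - c)·g(t - c)} = e^(-cs)·G(s) with c = 2 and G(s) = L{g(t)}.
L{cos(6t)} = s/(s^2 + 36).

s*exp(-2*s)/(s^2 + 36)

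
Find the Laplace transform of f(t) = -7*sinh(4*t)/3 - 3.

The transform is linear, so treat each term independently.
L{-3} = -3/s; (-7/3)·[L{sinh(4t)} = 4/(s^2 - 16)].

-28/(3*(s^2 - 16)) - 3/s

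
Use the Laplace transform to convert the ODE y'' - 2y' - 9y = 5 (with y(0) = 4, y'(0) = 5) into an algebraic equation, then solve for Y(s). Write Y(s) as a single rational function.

Take the Laplace transform of both sides.
Using L{y''} = s^2 Y - s·y(0) - y'(0) and L{y'} = sY - y(0), with y(0) = 4, y'(0) = 5, the left side becomes (s^2 - 2*s - 9)Y - (4*s - 3).
The right side is L{5} = 5/s.
So (s^2 - 2*s - 9)Y = 5/s + (4*s - 3).
Isolate Y and clear denominators.

Y(s) = (4*s^2 - 3*s + 5)/(s^3 - 2*s^2 - 9*s)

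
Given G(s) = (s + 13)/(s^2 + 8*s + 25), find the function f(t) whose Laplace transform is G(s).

Complete the square in the denominator: s^2 + 8*s + 25 = (s + 4)^2 + 3^2.
Split the numerator to match: s + 13 = 1·(s + 4) + 3·3.
Invert each term: 1·(s + 4)/((s + 4)^2 + 9) ↔ e^(-4t)cos(3t); 3·3/((s + 4)^2 + 9) ↔ 3e^(-4t)sin(3t).

f(t) = 3*exp(-4*t)*sin(3*t) + exp(-4*t)*cos(3*t)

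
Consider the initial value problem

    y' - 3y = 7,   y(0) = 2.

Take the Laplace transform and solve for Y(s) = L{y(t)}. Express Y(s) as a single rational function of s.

Y(s) = (2*s + 7)/(s^2 - 3*s)

Laplace-transform each side.
The derivative rules (L{y'} = sY - y(0) = sY - 2) turn the left side into (s - 3)Y - (2).
The right side is L{7} = 7/s.
So (s - 3)Y = 7/s + (2).
Solve for Y(s) and write it as one ratio of polynomials.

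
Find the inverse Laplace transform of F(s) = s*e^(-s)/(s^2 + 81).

Heaviside(t - 1)*(cos(9*t - 9))

The factor e^(-s) signals a time shift by c = 1 (second shifting theorem).
L{cos(9t)} = s/(s^2 + 81), so L^-1{s/(s^2 + 81)} = cos(9*t).
Hence the inverse is u(t - 1) times that function evaluated at t - 1.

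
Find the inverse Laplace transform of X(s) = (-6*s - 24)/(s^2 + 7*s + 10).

Factor the denominator: s^2 + 7*s + 10 = (s + 2)*(s + 5).
Partial fraction decomposition gives [-4/(s + 2)] + [-2/(s + 5)].
Invert each term: -4/(s + 2) ↔ -4e^(-2t); -2/(s + 5) ↔ -2e^(-5t).

-4*exp(-2*t) - 2*exp(-5*t)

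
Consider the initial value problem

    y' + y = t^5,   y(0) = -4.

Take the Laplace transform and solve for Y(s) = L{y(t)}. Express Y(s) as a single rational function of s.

Y(s) = (-4*s^6 + 120)/(s^7 + s^6)

Take the Laplace transform of both sides.
With L{y'} = sY - y(0) = sY - (-4): the LHS transforms to (s + 1)Y - (-4).
The right side is L{t^5} = 120/s^6.
So (s + 1)Y = 120/s^6 + (-4).
Solve for Y(s) and write it as one ratio of polynomials.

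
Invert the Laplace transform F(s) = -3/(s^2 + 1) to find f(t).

f(t) = -3*sin(t)

Since L{sin(t)} = 1/(s^2 + 1), the inverse is sin(t), scaled by -3.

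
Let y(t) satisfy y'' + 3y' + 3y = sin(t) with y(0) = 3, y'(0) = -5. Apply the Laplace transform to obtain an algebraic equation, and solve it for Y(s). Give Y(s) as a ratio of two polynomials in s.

Y(s) = (3*s^3 + 4*s^2 + 3*s + 5)/(s^4 + 3*s^3 + 4*s^2 + 3*s + 3)

Laplace-transform each side.
Using L{y''} = s^2 Y - s·y(0) - y'(0) and L{y'} = sY - y(0), with y(0) = 3, y'(0) = -5, the left side becomes (s^2 + 3*s + 3)Y - (3*s + 4).
The right side is L{sin(t)} = 1/(s^2 + 1).
So (s^2 + 3*s + 3)Y = 1/(s^2 + 1) + (3*s + 4).
Divide through and combine into a single rational function.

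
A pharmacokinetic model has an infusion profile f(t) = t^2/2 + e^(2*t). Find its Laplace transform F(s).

The transform is linear, so treat each term independently.
L{e^(2t)} = 1/(s - 2); (1/2)·[L{t^2} = 2!/s^3 = 2/s^3].

F(s) = 1/(s - 2) + s^(-3)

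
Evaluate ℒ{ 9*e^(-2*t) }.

9/(s + 2)

L{9} = 9/s.
By the first shifting theorem, multiplying by e^(-2t) replaces s with s + 2.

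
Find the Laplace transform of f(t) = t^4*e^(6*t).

24/(s - 6)^5

L{t^4} = 4!/s^5 = 24/s^5.
By the first shifting theorem, multiplying by e^(6t) replaces s with s - 6.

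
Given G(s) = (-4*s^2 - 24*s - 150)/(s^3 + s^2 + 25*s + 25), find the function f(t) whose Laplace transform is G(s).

f(t) = -5*sin(5*t) + cos(5*t) - 5*exp(-t)

Factor the denominator: s^3 + s^2 + 25*s + 25 = (s + 1)*(s^2 + 25).
Partial fraction decomposition gives [-5/(s + 1)] + [s/(s^2 + 25)] + [-25/(s^2 + 25)].
Invert each term: -5/(s + 1) ↔ -5e^(-t); 1·s/(s^2 + 25) ↔ cos(5t); -5·5/(s^2 + 25) ↔ -5sin(5t).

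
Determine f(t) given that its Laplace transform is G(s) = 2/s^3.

f(t) = t^2

Since L{t^2} = 2!/s^3 = 2/s^3, the inverse is t^2.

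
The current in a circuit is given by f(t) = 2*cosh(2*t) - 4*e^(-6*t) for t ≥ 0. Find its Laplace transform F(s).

By linearity of the Laplace transform, transform each term separately.
(-4)·[L{e^(-6t)} = 1/(s + 6)]; (2)·[L{cosh(2t)} = s/(s^2 - 4)].

F(s) = 2*s/(s^2 - 4) - 4/(s + 6)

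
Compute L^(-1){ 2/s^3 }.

Since L{t^2} = 2!/s^3 = 2/s^3, the inverse is t^2.

t^2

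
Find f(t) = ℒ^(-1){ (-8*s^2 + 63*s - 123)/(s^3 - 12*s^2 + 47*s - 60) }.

f(t) = -4*exp(5*t) - exp(4*t) - 3*exp(3*t)

Factor the denominator: s^3 - 12*s^2 + 47*s - 60 = (s - 5)*(s - 4)*(s - 3).
Partial fraction decomposition gives [-1/(s - 4)] + [-4/(s - 5)] + [-3/(s - 3)].
Invert each term: -1/(s - 4) ↔ -e^(4t); -4/(s - 5) ↔ -4e^(5t); -3/(s - 3) ↔ -3e^(3t).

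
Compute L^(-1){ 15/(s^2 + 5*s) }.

Factor the denominator: s^2 + 5*s = s*(s + 5).
Partial fraction decomposition gives [-3/(s + 5)] + [3/s].
Invert each term: -3/(s + 5) ↔ -3e^(-5t); 3/(s - 0) ↔ 3e^(0t).

3 - 3*exp(-5*t)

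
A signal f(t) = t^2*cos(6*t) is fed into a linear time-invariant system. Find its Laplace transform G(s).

G(s) = 2*s*(s^2 - 108)/(s^2 + 36)^3

L{cos(6t)} = s/(s^2 + 36).
Then apply L{t^2·g(t)} = (-1)^2 d^2/ds^2[H(s)] with H(s) = s/(s^2 + 36):
differentiating 2 times and applying the sign gives 2*s*(s^2 - 108)/(s^2 + 36)^3.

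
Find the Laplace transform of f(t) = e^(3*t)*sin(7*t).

7/((s - 3)^2 + 49)

L{sin(7t)} = 7/(s^2 + 49).
By the first shifting theorem, multiplying by e^(3t) replaces s with s - 3.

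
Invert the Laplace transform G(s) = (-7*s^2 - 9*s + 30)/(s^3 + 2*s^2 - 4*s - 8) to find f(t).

Factor the denominator: s^3 + 2*s^2 - 4*s - 8 = (s - 2)*(s + 2)^2.
Partial fraction decomposition gives [-6/(s + 2)] + [-5/(s + 2)^2] + [-1/(s - 2)].
Invert each term: -6/(s + 2) ↔ -6e^(-2t); -5/(s + 2)^2 ↔ -5t·e^(-2t); -1/(s - 2) ↔ -e^(2t).

f(t) = -5*t*exp(-2*t) - exp(2*t) - 6*exp(-2*t)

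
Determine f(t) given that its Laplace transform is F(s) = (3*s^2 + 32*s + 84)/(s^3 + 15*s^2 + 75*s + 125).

f(t) = -t^2*exp(-5*t)/2 + 2*t*exp(-5*t) + 3*exp(-5*t)

Factor the denominator: s^3 + 15*s^2 + 75*s + 125 = (s + 5)^3.
Partial fraction decomposition gives [3/(s + 5)] + [2/(s + 5)^2] + [-1/(s + 5)^3].
Invert each term: 3/(s + 5) ↔ 3e^(-5t); 2/(s + 5)^2 ↔ 2t·e^(-5t); -1/(s + 5)^3 ↔ (-1/2)t^2·e^(-5t).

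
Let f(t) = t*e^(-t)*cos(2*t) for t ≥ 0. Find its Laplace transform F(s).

L{cos(2t)} = s/(s^2 + 4).
Multiplying by e^(-t) shifts s → s + 1, so L{e^(-t)*cos(2*t)} = (s + 1)/((s + 1)^2 + 4).
Then apply L{t·g(t)} = -d/ds[G(s)] with G(s) = (s + 1)/((s + 1)^2 + 4):
differentiating 1 time and applying the sign gives (s - 1)*(s + 3)/(s^2 + 2*s + 5)^2.

F(s) = (s - 1)*(s + 3)/(s^2 + 2*s + 5)^2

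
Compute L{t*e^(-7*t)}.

(s + 7)^(-2)

L{e^(-7t)} = 1/(s + 7).
Then apply L{t·g(t)} = -d/ds[G(s)] with G(s) = 1/(s + 7):
differentiating 1 time and applying the sign gives (s + 7)^(-2).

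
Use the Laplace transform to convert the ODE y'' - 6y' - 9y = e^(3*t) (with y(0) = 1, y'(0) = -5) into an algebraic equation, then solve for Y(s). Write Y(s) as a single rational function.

Y(s) = (s^2 - 14*s + 34)/(s^3 - 9*s^2 + 9*s + 27)

Transform both sides with L{·}.
Using L{y''} = s^2 Y - s·y(0) - y'(0) and L{y'} = sY - y(0), with y(0) = 1, y'(0) = -5, the left side becomes (s^2 - 6*s - 9)Y - (s - 11).
The right side is L{e^(3*t)} = 1/(s - 3).
So (s^2 - 6*s - 9)Y = 1/(s - 3) + (s - 11).
Isolate Y and clear denominators.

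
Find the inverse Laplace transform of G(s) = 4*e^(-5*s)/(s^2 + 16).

Heaviside(t - 5)*(sin(4*t - 20))

The factor e^(-5s) signals a time shift by c = 5 (second shifting theorem).
L{sin(4t)} = 4/(s^2 + 16), so L^-1{4/(s^2 + 16)} = sin(4*t).
Hence the inverse is u(t - 5) times that function evaluated at t - 5.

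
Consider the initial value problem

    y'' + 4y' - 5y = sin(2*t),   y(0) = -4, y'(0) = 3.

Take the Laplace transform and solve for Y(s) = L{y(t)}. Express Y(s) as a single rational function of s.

Laplace-transform each side.
With L{y''} = s^2 Y - s·y(0) - y'(0) and L{y'} = sY - y(0), with y(0) = -4, y'(0) = 3: the LHS transforms to (s^2 + 4*s - 5)Y - (-4*s - 13).
The right side is L{sin(2*t)} = 2/(s^2 + 4).
So (s^2 + 4*s - 5)Y = 2/(s^2 + 4) + (-4*s - 13).
Solve for Y(s) and write it as one ratio of polynomials.

Y(s) = (-4*s^3 - 13*s^2 - 16*s - 50)/(s^4 + 4*s^3 - s^2 + 16*s - 20)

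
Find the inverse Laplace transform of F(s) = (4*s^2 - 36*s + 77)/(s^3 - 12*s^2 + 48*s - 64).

Factor the denominator: s^3 - 12*s^2 + 48*s - 64 = (s - 4)^3.
Partial fraction decomposition gives [4/(s - 4)] + [-4/(s - 4)^2] + [-3/(s - 4)^3].
Invert each term: 4/(s - 4) ↔ 4e^(4t); -4/(s - 4)^2 ↔ -4t·e^(4t); -3/(s - 4)^3 ↔ (-3/2)t^2·e^(4t).

-3*t^2*exp(4*t)/2 - 4*t*exp(4*t) + 4*exp(4*t)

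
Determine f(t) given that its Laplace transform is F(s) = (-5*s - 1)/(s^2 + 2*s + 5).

f(t) = 2*exp(-t)*sin(2*t) - 5*exp(-t)*cos(2*t)

Complete the square in the denominator: s^2 + 2*s + 5 = (s + 1)^2 + 2^2.
Split the numerator to match: -5*s - 1 = -5·(s + 1) + 2·2.
Invert each term: -5·(s + 1)/((s + 1)^2 + 4) ↔ -5e^(-t)cos(2t); 2·2/((s + 1)^2 + 4) ↔ 2e^(-t)sin(2t).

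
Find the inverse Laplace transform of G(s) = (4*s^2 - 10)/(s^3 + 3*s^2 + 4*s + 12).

Factor the denominator: s^3 + 3*s^2 + 4*s + 12 = (s + 3)*(s^2 + 4).
Partial fraction decomposition gives [2/(s + 3)] + [2*s/(s^2 + 4)] + [-6/(s^2 + 4)].
Invert each term: 2/(s + 3) ↔ 2e^(-3t); 2·s/(s^2 + 4) ↔ 2cos(2t); -3·2/(s^2 + 4) ↔ -3sin(2t).

-3*sin(2*t) + 2*cos(2*t) + 2*exp(-3*t)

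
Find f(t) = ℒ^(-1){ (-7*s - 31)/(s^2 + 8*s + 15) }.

Factor the denominator: s^2 + 8*s + 15 = (s + 3)*(s + 5).
Partial fraction decomposition gives [-5/(s + 3)] + [-2/(s + 5)].
Invert each term: -5/(s + 3) ↔ -5e^(-3t); -2/(s + 5) ↔ -2e^(-5t).

f(t) = -5*exp(-3*t) - 2*exp(-5*t)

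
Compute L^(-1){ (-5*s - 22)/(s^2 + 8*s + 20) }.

-exp(-4*t)*sin(2*t) - 5*exp(-4*t)*cos(2*t)

Complete the square in the denominator: s^2 + 8*s + 20 = (s + 4)^2 + 2^2.
Split the numerator to match: -5*s - 22 = -5·(s + 4) - 1·2.
Invert each term: -5·(s + 4)/((s + 4)^2 + 4) ↔ -5e^(-4t)cos(2t); -1·2/((s + 4)^2 + 4) ↔ -e^(-4t)sin(2t).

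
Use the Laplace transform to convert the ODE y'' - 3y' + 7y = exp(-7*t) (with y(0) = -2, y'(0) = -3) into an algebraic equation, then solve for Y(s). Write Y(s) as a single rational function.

Y(s) = (-2*s^2 - 11*s + 22)/(s^3 + 4*s^2 - 14*s + 49)

Take the Laplace transform of both sides.
Using L{y''} = s^2 Y - s·y(0) - y'(0) and L{y'} = sY - y(0), with y(0) = -2, y'(0) = -3, the left side becomes (s^2 - 3*s + 7)Y - (-2*s + 3).
The right side is L{exp(-7*t)} = 1/(s + 7).
So (s^2 - 3*s + 7)Y = 1/(s + 7) + (-2*s + 3).
Solve for Y(s) and write it as one ratio of polynomials.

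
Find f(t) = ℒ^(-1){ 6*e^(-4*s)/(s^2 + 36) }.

f(t) = Heaviside(t - 4)*(sin(6*t - 24))

The factor e^(-4s) signals a time shift by c = 4 (second shifting theorem).
L{sin(6t)} = 6/(s^2 + 36), so L^-1{6/(s^2 + 36)} = sin(6*t).
Hence the inverse is u(t - 4) times that function evaluated at t - 4.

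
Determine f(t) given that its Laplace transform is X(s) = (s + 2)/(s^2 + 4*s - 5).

Rewrite the denominator: s^2 + 4*s - 5 = (s + 2)^2 - 9.
The form in (s + 2) signals a first-shifting-theorem factor e^(-2t).
Since L{cosh(3t)} = s/(s^2 - 9), the inverse is e^(-2*t)*cosh(3*t).

f(t) = exp(-2*t)*cosh(3*t)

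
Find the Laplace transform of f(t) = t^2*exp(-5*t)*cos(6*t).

L{cos(6t)} = s/(s^2 + 36).
Multiplying by e^(-5t) shifts s → s + 5, so L{exp(-5*t)*cos(6*t)} = (s + 5)/((s + 5)^2 + 36).
Then apply L{t^2·g(t)} = (-1)^2 d^2/ds^2[H(s)] with H(s) = (s + 5)/((s + 5)^2 + 36):
differentiating 2 times and applying the sign gives 2*(s + 5)*(s^2 + 10*s - 83)/(s^2 + 10*s + 61)^3.

2*(s + 5)*(s^2 + 10*s - 83)/(s^2 + 10*s + 61)^3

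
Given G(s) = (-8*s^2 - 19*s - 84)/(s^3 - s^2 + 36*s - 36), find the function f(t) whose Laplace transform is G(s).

f(t) = -3*exp(t) - 4*sin(6*t) - 5*cos(6*t)

Factor the denominator: s^3 - s^2 + 36*s - 36 = (s - 1)*(s^2 + 36).
Partial fraction decomposition gives [-3/(s - 1)] + [-5*s/(s^2 + 36)] + [-24/(s^2 + 36)].
Invert each term: -3/(s - 1) ↔ -3e^(t); -5·s/(s^2 + 36) ↔ -5cos(6t); -4·6/(s^2 + 36) ↔ -4sin(6t).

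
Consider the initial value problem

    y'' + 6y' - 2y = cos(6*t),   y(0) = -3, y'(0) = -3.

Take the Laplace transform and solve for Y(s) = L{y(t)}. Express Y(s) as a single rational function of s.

Y(s) = (-3*s^3 - 21*s^2 - 107*s - 756)/(s^4 + 6*s^3 + 34*s^2 + 216*s - 72)

Laplace-transform each side.
Using L{y''} = s^2 Y - s·y(0) - y'(0) and L{y'} = sY - y(0), with y(0) = -3, y'(0) = -3, the left side becomes (s^2 + 6*s - 2)Y - (-3*s - 21).
The right side is L{cos(6*t)} = s/(s^2 + 36).
So (s^2 + 6*s - 2)Y = s/(s^2 + 36) + (-3*s - 21).
Divide through and combine into a single rational function.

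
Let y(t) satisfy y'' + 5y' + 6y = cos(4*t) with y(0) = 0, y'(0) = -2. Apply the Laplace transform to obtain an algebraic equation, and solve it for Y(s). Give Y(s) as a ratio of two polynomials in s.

Y(s) = (-2*s^2 + s - 32)/(s^4 + 5*s^3 + 22*s^2 + 80*s + 96)

Transform both sides with L{·}.
With L{y''} = s^2 Y - s·y(0) - y'(0) and L{y'} = sY - y(0), with y(0) = 0, y'(0) = -2: the LHS transforms to (s^2 + 5*s + 6)Y - (-2).
The right side is L{cos(4*t)} = s/(s^2 + 16).
So (s^2 + 5*s + 6)Y = s/(s^2 + 16) + (-2).
Divide through and combine into a single rational function.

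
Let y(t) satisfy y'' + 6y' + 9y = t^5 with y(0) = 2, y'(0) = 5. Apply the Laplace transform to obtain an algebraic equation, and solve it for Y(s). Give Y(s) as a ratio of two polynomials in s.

Y(s) = (2*s^7 + 17*s^6 + 120)/(s^8 + 6*s^7 + 9*s^6)

Laplace-transform each side.
With L{y''} = s^2 Y - s·y(0) - y'(0) and L{y'} = sY - y(0), with y(0) = 2, y'(0) = 5: the LHS transforms to (s^2 + 6*s + 9)Y - (2*s + 17).
The right side is L{t^5} = 120/s^6.
So (s^2 + 6*s + 9)Y = 120/s^6 + (2*s + 17).
Isolate Y and clear denominators.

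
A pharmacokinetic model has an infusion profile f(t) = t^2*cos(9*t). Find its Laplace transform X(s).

L{cos(9t)} = s/(s^2 + 81).
Then apply L{t^2·g(t)} = (-1)^2 d^2/ds^2[G(s)] with G(s) = s/(s^2 + 81):
differentiating 2 times and applying the sign gives 2*s*(s^2 - 243)/(s^2 + 81)^3.

X(s) = 2*s*(s^2 - 243)/(s^2 + 81)^3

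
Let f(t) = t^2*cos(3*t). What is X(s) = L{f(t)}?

L{cos(3t)} = s/(s^2 + 9).
Then apply L{t^2·g(t)} = (-1)^2 d^2/ds^2[G(s)] with G(s) = s/(s^2 + 9):
differentiating 2 times and applying the sign gives 2*s*(s^2 - 27)/(s^2 + 9)^3.

X(s) = 2*s*(s^2 - 27)/(s^2 + 9)^3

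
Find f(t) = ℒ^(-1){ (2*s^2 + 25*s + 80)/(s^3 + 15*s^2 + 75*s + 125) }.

Factor the denominator: s^3 + 15*s^2 + 75*s + 125 = (s + 5)^3.
Partial fraction decomposition gives [2/(s + 5)] + [5/(s + 5)^2] + [5/(s + 5)^3].
Invert each term: 2/(s + 5) ↔ 2e^(-5t); 5/(s + 5)^2 ↔ 5t·e^(-5t); 5/(s + 5)^3 ↔ (5/2)t^2·e^(-5t).

f(t) = 5*t^2*exp(-5*t)/2 + 5*t*exp(-5*t) + 2*exp(-5*t)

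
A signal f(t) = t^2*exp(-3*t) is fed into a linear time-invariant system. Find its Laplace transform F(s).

L{e^(-3t)} = 1/(s + 3).
Then apply L{t^2·g(t)} = (-1)^2 d^2/ds^2[G(s)] with G(s) = 1/(s + 3):
differentiating 2 times and applying the sign gives 2/(s + 3)^3.

F(s) = 2/(s + 3)^3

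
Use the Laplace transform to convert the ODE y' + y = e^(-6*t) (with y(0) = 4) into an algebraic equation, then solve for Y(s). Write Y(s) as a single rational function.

Transform both sides with L{·}.
Using L{y'} = sY - y(0) = sY - 4, the left side becomes (s + 1)Y - (4).
The right side is L{e^(-6*t)} = 1/(s + 6).
So (s + 1)Y = 1/(s + 6) + (4).
Solve for Y(s) and write it as one ratio of polynomials.

Y(s) = (4*s + 25)/(s^2 + 7*s + 6)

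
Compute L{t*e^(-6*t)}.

(s + 6)^(-2)

L{e^(-6t)} = 1/(s + 6).
Then apply L{t·g(t)} = -d/ds[G(s)] with G(s) = 1/(s + 6):
differentiating 1 time and applying the sign gives (s + 6)^(-2).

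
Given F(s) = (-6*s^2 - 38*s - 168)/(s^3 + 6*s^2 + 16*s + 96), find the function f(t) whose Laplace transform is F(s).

f(t) = -5*sin(4*t) - 3*cos(4*t) - 3*exp(-6*t)

Factor the denominator: s^3 + 6*s^2 + 16*s + 96 = (s + 6)*(s^2 + 16).
Partial fraction decomposition gives [-3/(s + 6)] + [-3*s/(s^2 + 16)] + [-20/(s^2 + 16)].
Invert each term: -3/(s + 6) ↔ -3e^(-6t); -3·s/(s^2 + 16) ↔ -3cos(4t); -5·4/(s^2 + 16) ↔ -5sin(4t).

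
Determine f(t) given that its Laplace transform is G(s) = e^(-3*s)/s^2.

The factor e^(-3s) signals a time shift by c = 3 (second shifting theorem).
L{t} = 1!/s^2 = 1/s^2, so L^-1{s^(-2)} = t.
Hence the inverse is u(t - 3) times that function evaluated at t - 3.

f(t) = Heaviside(t - 3)*(t - 3)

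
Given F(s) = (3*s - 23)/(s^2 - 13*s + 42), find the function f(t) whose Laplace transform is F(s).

Factor the denominator: s^2 - 13*s + 42 = (s - 7)*(s - 6).
Partial fraction decomposition gives [5/(s - 6)] + [-2/(s - 7)].
Invert each term: 5/(s - 6) ↔ 5e^(6t); -2/(s - 7) ↔ -2e^(7t).

f(t) = -2*exp(7*t) + 5*exp(6*t)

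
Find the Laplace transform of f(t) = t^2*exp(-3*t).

2/(s + 3)^3

L{t^2} = 2!/s^3 = 2/s^3.
By the first shifting theorem, multiplying by e^(-3t) replaces s with s + 3.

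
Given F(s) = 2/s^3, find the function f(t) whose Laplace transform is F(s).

Since L{t^2} = 2!/s^3 = 2/s^3, the inverse is t^2.

f(t) = t^2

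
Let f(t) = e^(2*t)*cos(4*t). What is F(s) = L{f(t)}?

F(s) = (s - 2)/((s - 2)^2 + 16)

L{cos(4t)} = s/(s^2 + 16).
By the first shifting theorem, multiplying by e^(2t) replaces s with s - 2.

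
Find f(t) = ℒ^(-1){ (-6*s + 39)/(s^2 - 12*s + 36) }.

Factor the denominator: s^2 - 12*s + 36 = (s - 6)^2.
Partial fraction decomposition gives [-6/(s - 6)] + [3/(s - 6)^2].
Invert each term: -6/(s - 6) ↔ -6e^(6t); 3/(s - 6)^2 ↔ 3t·e^(6t).

f(t) = 3*t*exp(6*t) - 6*exp(6*t)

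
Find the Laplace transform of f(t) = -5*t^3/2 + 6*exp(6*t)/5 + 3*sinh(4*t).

12/(s^2 - 16) + 6/(5*(s - 6)) - 15/s^4

The transform is linear, so treat each term independently.
(-5/2)·[L{t^3} = 3!/s^4 = 6/s^4]; (6/5)·[L{e^(6t)} = 1/(s - 6)]; (3)·[L{sinh(4t)} = 4/(s^2 - 16)].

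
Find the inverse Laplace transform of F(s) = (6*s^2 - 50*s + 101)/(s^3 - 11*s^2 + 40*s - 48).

Factor the denominator: s^3 - 11*s^2 + 40*s - 48 = (s - 4)^2*(s - 3).
Partial fraction decomposition gives [1/(s - 4)] + [-3/(s - 4)^2] + [5/(s - 3)].
Invert each term: 1/(s - 4) ↔ e^(4t); -3/(s - 4)^2 ↔ -3t·e^(4t); 5/(s - 3) ↔ 5e^(3t).

-3*t*exp(4*t) + exp(4*t) + 5*exp(3*t)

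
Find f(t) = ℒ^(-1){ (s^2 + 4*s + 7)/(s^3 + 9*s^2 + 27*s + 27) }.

f(t) = 2*t^2*exp(-3*t) - 2*t*exp(-3*t) + exp(-3*t)

Factor the denominator: s^3 + 9*s^2 + 27*s + 27 = (s + 3)^3.
Partial fraction decomposition gives [1/(s + 3)] + [-2/(s + 3)^2] + [4/(s + 3)^3].
Invert each term: 1/(s + 3) ↔ e^(-3t); -2/(s + 3)^2 ↔ -2t·e^(-3t); 4/(s + 3)^3 ↔ (2)t^2·e^(-3t).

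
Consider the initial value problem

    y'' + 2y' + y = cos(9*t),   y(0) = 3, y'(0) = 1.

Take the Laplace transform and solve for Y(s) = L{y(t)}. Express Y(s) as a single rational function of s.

Y(s) = (3*s^3 + 7*s^2 + 244*s + 567)/(s^4 + 2*s^3 + 82*s^2 + 162*s + 81)

Take the Laplace transform of both sides.
Using L{y''} = s^2 Y - s·y(0) - y'(0) and L{y'} = sY - y(0), with y(0) = 3, y'(0) = 1, the left side becomes (s^2 + 2*s + 1)Y - (3*s + 7).
The right side is L{cos(9*t)} = s/(s^2 + 81).
So (s^2 + 2*s + 1)Y = s/(s^2 + 81) + (3*s + 7).
Isolate Y and clear denominators.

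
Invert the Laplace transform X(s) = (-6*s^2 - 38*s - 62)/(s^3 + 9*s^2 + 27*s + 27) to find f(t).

Factor the denominator: s^3 + 9*s^2 + 27*s + 27 = (s + 3)^3.
Partial fraction decomposition gives [-6/(s + 3)] + [-2/(s + 3)^2] + [-2/(s + 3)^3].
Invert each term: -6/(s + 3) ↔ -6e^(-3t); -2/(s + 3)^2 ↔ -2t·e^(-3t); -2/(s + 3)^3 ↔ (-1)t^2·e^(-3t).

f(t) = -t^2*exp(-3*t) - 2*t*exp(-3*t) - 6*exp(-3*t)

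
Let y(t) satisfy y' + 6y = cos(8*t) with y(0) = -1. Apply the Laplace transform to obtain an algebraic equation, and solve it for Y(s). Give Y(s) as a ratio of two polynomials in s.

Y(s) = (-s^2 + s - 64)/(s^3 + 6*s^2 + 64*s + 384)

Take the Laplace transform of both sides.
The derivative rules (L{y'} = sY - y(0) = sY - (-1)) turn the left side into (s + 6)Y - (-1).
The right side is L{cos(8*t)} = s/(s^2 + 64).
So (s + 6)Y = s/(s^2 + 64) + (-1).
Divide through and combine into a single rational function.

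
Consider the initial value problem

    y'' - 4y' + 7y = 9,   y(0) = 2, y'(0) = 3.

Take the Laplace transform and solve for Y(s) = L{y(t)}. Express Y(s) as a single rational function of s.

Y(s) = (2*s^2 - 5*s + 9)/(s^3 - 4*s^2 + 7*s)

Transform both sides with L{·}.
The derivative rules (L{y''} = s^2 Y - s·y(0) - y'(0) and L{y'} = sY - y(0), with y(0) = 2, y'(0) = 3) turn the left side into (s^2 - 4*s + 7)Y - (2*s - 5).
The right side is L{9} = 9/s.
So (s^2 - 4*s + 7)Y = 9/s + (2*s - 5).
Isolate Y and clear denominators.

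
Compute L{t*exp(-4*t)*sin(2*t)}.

L{sin(2t)} = 2/(s^2 + 4).
Multiplying by e^(-4t) shifts s → s + 4, so L{exp(-4*t)*sin(2*t)} = 2/((s + 4)^2 + 4).
Then apply L{t·g(t)} = -d/ds[G(s)] with G(s) = 2/((s + 4)^2 + 4):
differentiating 1 time and applying the sign gives 4*(s + 4)/(s^2 + 8*s + 20)^2.

4*(s + 4)/(s^2 + 8*s + 20)^2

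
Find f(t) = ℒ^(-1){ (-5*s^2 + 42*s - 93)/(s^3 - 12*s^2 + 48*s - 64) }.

f(t) = -5*t^2*exp(4*t)/2 + 2*t*exp(4*t) - 5*exp(4*t)

Factor the denominator: s^3 - 12*s^2 + 48*s - 64 = (s - 4)^3.
Partial fraction decomposition gives [-5/(s - 4)] + [2/(s - 4)^2] + [-5/(s - 4)^3].
Invert each term: -5/(s - 4) ↔ -5e^(4t); 2/(s - 4)^2 ↔ 2t·e^(4t); -5/(s - 4)^3 ↔ (-5/2)t^2·e^(4t).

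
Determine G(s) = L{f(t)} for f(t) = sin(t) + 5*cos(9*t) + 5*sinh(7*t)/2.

G(s) = 5*s/(s^2 + 81) + 1/(s^2 + 1) + 35/(2*(s^2 - 49))

Apply the Laplace transform termwise.
L{sin(t)} = 1/(s^2 + 1); (5)·[L{cos(9t)} = s/(s^2 + 81)]; (5/2)·[L{sinh(7t)} = 7/(s^2 - 49)].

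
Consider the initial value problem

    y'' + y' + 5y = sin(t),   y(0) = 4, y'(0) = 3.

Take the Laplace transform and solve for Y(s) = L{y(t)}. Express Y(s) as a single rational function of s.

Y(s) = (4*s^3 + 7*s^2 + 4*s + 8)/(s^4 + s^3 + 6*s^2 + s + 5)

Transform both sides with L{·}.
Using L{y''} = s^2 Y - s·y(0) - y'(0) and L{y'} = sY - y(0), with y(0) = 4, y'(0) = 3, the left side becomes (s^2 + s + 5)Y - (4*s + 7).
The right side is L{sin(t)} = 1/(s^2 + 1).
So (s^2 + s + 5)Y = 1/(s^2 + 1) + (4*s + 7).
Divide through and combine into a single rational function.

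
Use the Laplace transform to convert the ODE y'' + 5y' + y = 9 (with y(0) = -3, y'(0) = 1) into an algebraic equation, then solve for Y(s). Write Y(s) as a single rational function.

Take the Laplace transform of both sides.
Using L{y''} = s^2 Y - s·y(0) - y'(0) and L{y'} = sY - y(0), with y(0) = -3, y'(0) = 1, the left side becomes (s^2 + 5*s + 1)Y - (-3*s - 14).
The right side is L{9} = 9/s.
So (s^2 + 5*s + 1)Y = 9/s + (-3*s - 14).
Divide through and combine into a single rational function.

Y(s) = (-3*s^2 - 14*s + 9)/(s^3 + 5*s^2 + s)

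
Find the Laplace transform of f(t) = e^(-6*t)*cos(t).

(s + 6)/((s + 6)^2 + 1)

L{cos(t)} = s/(s^2 + 1).
By the first shifting theorem, multiplying by e^(-6t) replaces s with s + 6.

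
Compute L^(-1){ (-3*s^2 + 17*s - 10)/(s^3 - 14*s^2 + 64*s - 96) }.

-5*t*exp(4*t) - 4*exp(6*t) + exp(4*t)

Factor the denominator: s^3 - 14*s^2 + 64*s - 96 = (s - 6)*(s - 4)^2.
Partial fraction decomposition gives [1/(s - 4)] + [-5/(s - 4)^2] + [-4/(s - 6)].
Invert each term: 1/(s - 4) ↔ e^(4t); -5/(s - 4)^2 ↔ -5t·e^(4t); -4/(s - 6) ↔ -4e^(6t).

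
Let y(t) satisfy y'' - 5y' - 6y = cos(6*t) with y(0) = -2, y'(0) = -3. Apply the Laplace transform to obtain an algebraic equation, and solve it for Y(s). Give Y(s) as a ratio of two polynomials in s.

Take the Laplace transform of both sides.
Using L{y''} = s^2 Y - s·y(0) - y'(0) and L{y'} = sY - y(0), with y(0) = -2, y'(0) = -3, the left side becomes (s^2 - 5*s - 6)Y - (-2*s + 7).
The right side is L{cos(6*t)} = s/(s^2 + 36).
So (s^2 - 5*s - 6)Y = s/(s^2 + 36) + (-2*s + 7).
Divide through and combine into a single rational function.

Y(s) = (-2*s^3 + 7*s^2 - 71*s + 252)/(s^4 - 5*s^3 + 30*s^2 - 180*s - 216)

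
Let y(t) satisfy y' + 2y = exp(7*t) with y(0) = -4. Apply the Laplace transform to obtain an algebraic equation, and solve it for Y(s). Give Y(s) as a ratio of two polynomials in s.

Y(s) = (-4*s + 29)/(s^2 - 5*s - 14)

Apply the Laplace transform to the equation.
The derivative rules (L{y'} = sY - y(0) = sY - (-4)) turn the left side into (s + 2)Y - (-4).
The right side is L{exp(7*t)} = 1/(s - 7).
So (s + 2)Y = 1/(s - 7) + (-4).
Isolate Y and clear denominators.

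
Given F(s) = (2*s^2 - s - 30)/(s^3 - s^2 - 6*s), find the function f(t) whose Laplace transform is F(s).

Factor the denominator: s^3 - s^2 - 6*s = s*(s - 3)*(s + 2).
Partial fraction decomposition gives [5/s] + [-2/(s + 2)] + [-1/(s - 3)].
Invert each term: 5/(s - 0) ↔ 5e^(0t); -2/(s + 2) ↔ -2e^(-2t); -1/(s - 3) ↔ -e^(3t).

f(t) = -exp(3*t) + 5 - 2*exp(-2*t)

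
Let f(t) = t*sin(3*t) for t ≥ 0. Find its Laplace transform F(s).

F(s) = 6*s/(s^2 + 9)^2

L{sin(3t)} = 3/(s^2 + 9).
Then apply L{t·g(t)} = -d/ds[G(s)] with G(s) = 3/(s^2 + 9):
differentiating 1 time and applying the sign gives 6*s/(s^2 + 9)^2.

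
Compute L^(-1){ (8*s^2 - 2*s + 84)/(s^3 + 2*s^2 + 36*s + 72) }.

-2*sin(6*t) + 5*cos(6*t) + 3*exp(-2*t)

Factor the denominator: s^3 + 2*s^2 + 36*s + 72 = (s + 2)*(s^2 + 36).
Partial fraction decomposition gives [3/(s + 2)] + [5*s/(s^2 + 36)] + [-12/(s^2 + 36)].
Invert each term: 3/(s + 2) ↔ 3e^(-2t); 5·s/(s^2 + 36) ↔ 5cos(6t); -2·6/(s^2 + 36) ↔ -2sin(6t).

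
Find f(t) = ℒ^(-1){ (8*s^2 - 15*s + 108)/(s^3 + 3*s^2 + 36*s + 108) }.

Factor the denominator: s^3 + 3*s^2 + 36*s + 108 = (s + 3)*(s^2 + 36).
Partial fraction decomposition gives [5/(s + 3)] + [3*s/(s^2 + 36)] + [-24/(s^2 + 36)].
Invert each term: 5/(s + 3) ↔ 5e^(-3t); 3·s/(s^2 + 36) ↔ 3cos(6t); -4·6/(s^2 + 36) ↔ -4sin(6t).

f(t) = -4*sin(6*t) + 3*cos(6*t) + 5*exp(-3*t)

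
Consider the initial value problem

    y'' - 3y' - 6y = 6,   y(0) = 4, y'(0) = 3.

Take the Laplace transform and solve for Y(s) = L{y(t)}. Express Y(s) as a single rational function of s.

Y(s) = (4*s^2 - 9*s + 6)/(s^3 - 3*s^2 - 6*s)

Take the Laplace transform of both sides.
With L{y''} = s^2 Y - s·y(0) - y'(0) and L{y'} = sY - y(0), with y(0) = 4, y'(0) = 3: the LHS transforms to (s^2 - 3*s - 6)Y - (4*s - 9).
The right side is L{6} = 6/s.
So (s^2 - 3*s - 6)Y = 6/s + (4*s - 9).
Isolate Y and clear denominators.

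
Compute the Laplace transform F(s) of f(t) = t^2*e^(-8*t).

L{e^(-8t)} = 1/(s + 8).
Then apply L{t^2·g(t)} = (-1)^2 d^2/ds^2[G(s)] with G(s) = 1/(s + 8):
differentiating 2 times and applying the sign gives 2/(s + 8)^3.

F(s) = 2/(s + 8)^3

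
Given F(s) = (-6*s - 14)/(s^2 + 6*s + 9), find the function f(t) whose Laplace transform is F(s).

Factor the denominator: s^2 + 6*s + 9 = (s + 3)^2.
Partial fraction decomposition gives [-6/(s + 3)] + [4/(s + 3)^2].
Invert each term: -6/(s + 3) ↔ -6e^(-3t); 4/(s + 3)^2 ↔ 4t·e^(-3t).

f(t) = 4*t*exp(-3*t) - 6*exp(-3*t)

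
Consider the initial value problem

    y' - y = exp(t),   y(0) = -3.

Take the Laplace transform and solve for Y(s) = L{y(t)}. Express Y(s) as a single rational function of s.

Y(s) = (-3*s + 4)/(s^2 - 2*s + 1)

Laplace-transform each side.
Using L{y'} = sY - y(0) = sY - (-3), the left side becomes (s - 1)Y - (-3).
The right side is L{exp(t)} = 1/(s - 1).
So (s - 1)Y = 1/(s - 1) + (-3).
Divide through and combine into a single rational function.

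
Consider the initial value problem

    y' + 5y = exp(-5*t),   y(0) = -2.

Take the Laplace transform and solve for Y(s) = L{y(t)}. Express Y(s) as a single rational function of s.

Apply the Laplace transform to the equation.
The derivative rules (L{y'} = sY - y(0) = sY - (-2)) turn the left side into (s + 5)Y - (-2).
The right side is L{exp(-5*t)} = 1/(s + 5).
So (s + 5)Y = 1/(s + 5) + (-2).
Divide through and combine into a single rational function.

Y(s) = (-2*s - 9)/(s^2 + 10*s + 25)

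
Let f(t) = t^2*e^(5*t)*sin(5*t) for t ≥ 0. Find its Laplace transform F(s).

F(s) = 10*(3*s^2 - 30*s + 50)/(s^2 - 10*s + 50)^3

L{sin(5t)} = 5/(s^2 + 25).
Multiplying by e^(5t) shifts s → s - 5, so L{e^(5*t)*sin(5*t)} = 5/((s - 5)^2 + 25).
Then apply L{t^2·g(t)} = (-1)^2 d^2/ds^2[G(s)] with G(s) = 5/((s - 5)^2 + 25):
differentiating 2 times and applying the sign gives 10*(3*s^2 - 30*s + 50)/(s^2 - 10*s + 50)^3.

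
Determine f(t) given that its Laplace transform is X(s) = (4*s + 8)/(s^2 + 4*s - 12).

f(t) = 4*exp(-2*t)*cosh(4*t)

Rewrite the denominator: s^2 + 4*s - 12 = (s + 2)^2 - 16.
The form in (s + 2) signals a first-shifting-theorem factor e^(-2t).
Since L{cosh(4t)} = s/(s^2 - 16), the inverse is e^(-2*t)*cosh(4*t), scaled by 4.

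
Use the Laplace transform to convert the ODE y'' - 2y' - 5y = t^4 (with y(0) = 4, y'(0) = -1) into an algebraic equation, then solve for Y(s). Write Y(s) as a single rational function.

Y(s) = (4*s^6 - 9*s^5 + 24)/(s^7 - 2*s^6 - 5*s^5)

Take the Laplace transform of both sides.
The derivative rules (L{y''} = s^2 Y - s·y(0) - y'(0) and L{y'} = sY - y(0), with y(0) = 4, y'(0) = -1) turn the left side into (s^2 - 2*s - 5)Y - (4*s - 9).
The right side is L{t^4} = 24/s^5.
So (s^2 - 2*s - 5)Y = 24/s^5 + (4*s - 9).
Divide through and combine into a single rational function.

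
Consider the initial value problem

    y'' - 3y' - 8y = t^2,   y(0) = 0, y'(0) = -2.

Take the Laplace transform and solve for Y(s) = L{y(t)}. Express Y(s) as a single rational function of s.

Take the Laplace transform of both sides.
With L{y''} = s^2 Y - s·y(0) - y'(0) and L{y'} = sY - y(0), with y(0) = 0, y'(0) = -2: the LHS transforms to (s^2 - 3*s - 8)Y - (-2).
The right side is L{t^2} = 2/s^3.
So (s^2 - 3*s - 8)Y = 2/s^3 + (-2).
Isolate Y and clear denominators.

Y(s) = (-2*s^3 + 2)/(s^5 - 3*s^4 - 8*s^3)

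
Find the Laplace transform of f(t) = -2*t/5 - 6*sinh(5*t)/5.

-6/(s^2 - 25) - 2/(5*s^2)

By linearity of the Laplace transform, transform each term separately.
(-6/5)·[L{sinh(5t)} = 5/(s^2 - 25)]; (-2/5)·[L{t} = 1!/s^2 = 1/s^2].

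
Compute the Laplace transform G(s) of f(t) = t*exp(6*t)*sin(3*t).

L{sin(3t)} = 3/(s^2 + 9).
Multiplying by e^(6t) shifts s → s - 6, so L{exp(6*t)*sin(3*t)} = 3/((s - 6)^2 + 9).
Then apply L{t·g(t)} = -d/ds[H(s)] with H(s) = 3/((s - 6)^2 + 9):
differentiating 1 time and applying the sign gives 6*(s - 6)/(s^2 - 12*s + 45)^2.

G(s) = 6*(s - 6)/(s^2 - 12*s + 45)^2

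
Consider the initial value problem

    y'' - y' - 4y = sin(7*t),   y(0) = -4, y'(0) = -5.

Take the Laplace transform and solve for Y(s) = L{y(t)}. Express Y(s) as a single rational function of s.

Y(s) = (-4*s^3 - s^2 - 196*s - 42)/(s^4 - s^3 + 45*s^2 - 49*s - 196)

Apply the Laplace transform to the equation.
Using L{y''} = s^2 Y - s·y(0) - y'(0) and L{y'} = sY - y(0), with y(0) = -4, y'(0) = -5, the left side becomes (s^2 - s - 4)Y - (-4*s - 1).
The right side is L{sin(7*t)} = 7/(s^2 + 49).
So (s^2 - s - 4)Y = 7/(s^2 + 49) + (-4*s - 1).
Divide through and combine into a single rational function.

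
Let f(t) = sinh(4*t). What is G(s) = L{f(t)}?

L{sinh(4t)} = 4/(s^2 - 16).

G(s) = 4/(s^2 - 16)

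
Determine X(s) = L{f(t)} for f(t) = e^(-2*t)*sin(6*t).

X(s) = 6/((s + 2)^2 + 36)

L{sin(6t)} = 6/(s^2 + 36).
By the first shifting theorem, multiplying by e^(-2t) replaces s with s + 2.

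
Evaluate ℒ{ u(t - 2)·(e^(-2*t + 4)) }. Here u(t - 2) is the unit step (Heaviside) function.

exp(-2*s)/(s + 2)

By the second shifting theorem, L{u(t - c)·g(t - c)} = e^(-cs)·G(s) with c = 2 and G(s) = L{g(t)}.
L{e^(-2t)} = 1/(s + 2).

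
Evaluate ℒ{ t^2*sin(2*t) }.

4*(3*s^2 - 4)/(s^2 + 4)^3

L{sin(2t)} = 2/(s^2 + 4).
Then apply L{t^2·g(t)} = (-1)^2 d^2/ds^2[G(s)] with G(s) = 2/(s^2 + 4):
differentiating 2 times and applying the sign gives 4*(3*s^2 - 4)/(s^2 + 4)^3.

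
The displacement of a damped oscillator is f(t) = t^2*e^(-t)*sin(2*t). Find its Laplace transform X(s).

X(s) = 4*(3*s^2 + 6*s - 1)/(s^2 + 2*s + 5)^3

L{sin(2t)} = 2/(s^2 + 4).
Multiplying by e^(-t) shifts s → s + 1, so L{e^(-t)*sin(2*t)} = 2/((s + 1)^2 + 4).
Then apply L{t^2·g(t)} = (-1)^2 d^2/ds^2[G(s)] with G(s) = 2/((s + 1)^2 + 4):
differentiating 2 times and applying the sign gives 4*(3*s^2 + 6*s - 1)/(s^2 + 2*s + 5)^3.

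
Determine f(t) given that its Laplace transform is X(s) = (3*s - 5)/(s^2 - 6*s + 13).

Complete the square in the denominator: s^2 - 6*s + 13 = (s - 3)^2 + 2^2.
Split the numerator to match: 3*s - 5 = 3·(s - 3) + 2·2.
Invert each term: 3·(s - 3)/((s - 3)^2 + 4) ↔ 3e^(3t)cos(2t); 2·2/((s - 3)^2 + 4) ↔ 2e^(3t)sin(2t).

f(t) = 2*exp(3*t)*sin(2*t) + 3*exp(3*t)*cos(2*t)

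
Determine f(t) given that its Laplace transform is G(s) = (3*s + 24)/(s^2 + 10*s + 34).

f(t) = 3*exp(-5*t)*sin(3*t) + 3*exp(-5*t)*cos(3*t)

Complete the square in the denominator: s^2 + 10*s + 34 = (s + 5)^2 + 3^2.
Split the numerator to match: 3*s + 24 = 3·(s + 5) + 3·3.
Invert each term: 3·(s + 5)/((s + 5)^2 + 9) ↔ 3e^(-5t)cos(3t); 3·3/((s + 5)^2 + 9) ↔ 3e^(-5t)sin(3t).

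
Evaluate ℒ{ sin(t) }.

1/(s^2 + 1)

L{sin(t)} = 1/(s^2 + 1).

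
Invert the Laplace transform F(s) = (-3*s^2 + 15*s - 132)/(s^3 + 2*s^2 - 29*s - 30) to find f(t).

Factor the denominator: s^3 + 2*s^2 - 29*s - 30 = (s - 5)*(s + 1)*(s + 6).
Partial fraction decomposition gives [5/(s + 1)] + [-6/(s + 6)] + [-2/(s - 5)].
Invert each term: 5/(s + 1) ↔ 5e^(-t); -6/(s + 6) ↔ -6e^(-6t); -2/(s - 5) ↔ -2e^(5t).

f(t) = -2*exp(5*t) + 5*exp(-t) - 6*exp(-6*t)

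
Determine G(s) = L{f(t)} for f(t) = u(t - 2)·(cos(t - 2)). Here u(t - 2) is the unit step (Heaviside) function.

By the second shifting theorem, L{u(t - c)·g(t - c)} = e^(-cs)·H(s) with c = 2 and H(s) = L{g(t)}.
L{cos(t)} = s/(s^2 + 1).

G(s) = s*exp(-2*s)/(s^2 + 1)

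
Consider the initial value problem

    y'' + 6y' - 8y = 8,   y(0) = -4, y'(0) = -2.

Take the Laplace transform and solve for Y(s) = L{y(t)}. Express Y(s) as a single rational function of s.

Laplace-transform each side.
With L{y''} = s^2 Y - s·y(0) - y'(0) and L{y'} = sY - y(0), with y(0) = -4, y'(0) = -2: the LHS transforms to (s^2 + 6*s - 8)Y - (-4*s - 26).
The right side is L{8} = 8/s.
So (s^2 + 6*s - 8)Y = 8/s + (-4*s - 26).
Divide through and combine into a single rational function.

Y(s) = (-4*s^2 - 26*s + 8)/(s^3 + 6*s^2 - 8*s)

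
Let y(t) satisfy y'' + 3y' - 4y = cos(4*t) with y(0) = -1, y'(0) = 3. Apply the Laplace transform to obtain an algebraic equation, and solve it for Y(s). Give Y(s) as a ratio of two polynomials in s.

Y(s) = (-s^3 - 15*s)/(s^4 + 3*s^3 + 12*s^2 + 48*s - 64)

Apply the Laplace transform to the equation.
The derivative rules (L{y''} = s^2 Y - s·y(0) - y'(0) and L{y'} = sY - y(0), with y(0) = -1, y'(0) = 3) turn the left side into (s^2 + 3*s - 4)Y - (-s).
The right side is L{cos(4*t)} = s/(s^2 + 16).
So (s^2 + 3*s - 4)Y = s/(s^2 + 16) + (-s).
Divide through and combine into a single rational function.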